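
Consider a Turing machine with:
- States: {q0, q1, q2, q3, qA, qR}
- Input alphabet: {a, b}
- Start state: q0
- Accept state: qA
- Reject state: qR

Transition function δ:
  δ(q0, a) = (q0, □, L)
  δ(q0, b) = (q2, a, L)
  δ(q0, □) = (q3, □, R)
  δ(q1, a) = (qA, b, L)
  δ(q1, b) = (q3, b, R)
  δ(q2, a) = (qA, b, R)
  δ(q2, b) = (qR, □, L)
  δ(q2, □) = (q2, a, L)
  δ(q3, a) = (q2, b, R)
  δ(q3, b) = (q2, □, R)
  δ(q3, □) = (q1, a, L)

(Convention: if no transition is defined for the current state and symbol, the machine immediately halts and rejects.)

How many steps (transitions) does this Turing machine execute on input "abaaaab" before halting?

Execution trace:
Initial: [q0]abaaaab
Step 1: δ(q0, a) = (q0, □, L) → [q0]□□baaaab
Step 2: δ(q0, □) = (q3, □, R) → □[q3]□baaaab
Step 3: δ(q3, □) = (q1, a, L) → [q1]□abaaaab

No transition is defined for δ(q1, □). By convention the machine halts and rejects.

The machine executed 3 steps before halting.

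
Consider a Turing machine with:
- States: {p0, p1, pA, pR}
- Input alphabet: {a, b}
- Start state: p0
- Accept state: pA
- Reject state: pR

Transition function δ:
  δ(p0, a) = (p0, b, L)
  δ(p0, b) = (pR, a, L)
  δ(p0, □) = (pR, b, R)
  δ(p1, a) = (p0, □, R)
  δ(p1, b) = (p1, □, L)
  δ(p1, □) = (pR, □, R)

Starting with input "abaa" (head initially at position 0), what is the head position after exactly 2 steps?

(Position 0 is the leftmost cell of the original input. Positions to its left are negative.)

Execution trace (head position shown):
Step 0: [p0]abaa  (head at position 0)
Step 1: move left → [p0]□bbaa  (head at position -1)
Step 2: move right → b[pR]bbaa  (head at position 0)

After 2 steps, the head is at position 0.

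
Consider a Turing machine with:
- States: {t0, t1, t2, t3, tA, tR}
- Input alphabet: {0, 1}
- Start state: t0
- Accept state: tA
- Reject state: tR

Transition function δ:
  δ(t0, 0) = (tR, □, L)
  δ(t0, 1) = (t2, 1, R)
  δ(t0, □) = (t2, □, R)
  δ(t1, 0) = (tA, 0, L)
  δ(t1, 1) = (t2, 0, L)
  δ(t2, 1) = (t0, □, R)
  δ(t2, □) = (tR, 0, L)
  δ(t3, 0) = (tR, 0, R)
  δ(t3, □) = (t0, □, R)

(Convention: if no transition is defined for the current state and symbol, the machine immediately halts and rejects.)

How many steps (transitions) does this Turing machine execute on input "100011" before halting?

Execution trace:
Initial: [t0]100011
Step 1: δ(t0, 1) = (t2, 1, R) → 1[t2]00011

No transition is defined for δ(t2, 0). By convention the machine halts and rejects.

The machine executed 1 step before halting.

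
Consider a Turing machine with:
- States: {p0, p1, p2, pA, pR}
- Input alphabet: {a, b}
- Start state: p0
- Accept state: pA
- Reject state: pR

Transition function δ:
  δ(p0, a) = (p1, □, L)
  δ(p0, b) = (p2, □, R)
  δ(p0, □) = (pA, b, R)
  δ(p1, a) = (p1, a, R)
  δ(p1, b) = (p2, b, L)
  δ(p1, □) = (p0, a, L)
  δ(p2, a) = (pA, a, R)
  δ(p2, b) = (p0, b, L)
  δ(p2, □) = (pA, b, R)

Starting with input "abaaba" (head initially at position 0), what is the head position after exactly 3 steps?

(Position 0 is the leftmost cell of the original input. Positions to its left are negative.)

Execution trace (head position shown):
Step 0: [p0]abaaba  (head at position 0)
Step 1: move left → [p1]□□baaba  (head at position -1)
Step 2: move left → [p0]□a□baaba  (head at position -2)
Step 3: move right → b[pA]a□baaba  (head at position -1)

After 3 steps, the head is at position -1.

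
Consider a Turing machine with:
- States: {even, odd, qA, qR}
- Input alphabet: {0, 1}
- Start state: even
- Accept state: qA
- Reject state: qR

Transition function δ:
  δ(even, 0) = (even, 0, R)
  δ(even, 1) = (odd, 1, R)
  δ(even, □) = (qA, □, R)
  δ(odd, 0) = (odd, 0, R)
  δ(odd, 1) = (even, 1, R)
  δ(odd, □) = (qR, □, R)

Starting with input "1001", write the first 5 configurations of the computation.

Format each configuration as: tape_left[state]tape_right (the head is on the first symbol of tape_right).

Transitions applied:
Step 1: δ(even, 1) = (odd, 1, R)
Step 2: δ(odd, 0) = (odd, 0, R)
Step 3: δ(odd, 0) = (odd, 0, R)
Step 4: δ(odd, 1) = (even, 1, R)

The first 5 configurations are:
[even]1001 ⊢ 1[odd]001 ⊢ 10[odd]01 ⊢ 100[odd]1 ⊢ 1001[even]□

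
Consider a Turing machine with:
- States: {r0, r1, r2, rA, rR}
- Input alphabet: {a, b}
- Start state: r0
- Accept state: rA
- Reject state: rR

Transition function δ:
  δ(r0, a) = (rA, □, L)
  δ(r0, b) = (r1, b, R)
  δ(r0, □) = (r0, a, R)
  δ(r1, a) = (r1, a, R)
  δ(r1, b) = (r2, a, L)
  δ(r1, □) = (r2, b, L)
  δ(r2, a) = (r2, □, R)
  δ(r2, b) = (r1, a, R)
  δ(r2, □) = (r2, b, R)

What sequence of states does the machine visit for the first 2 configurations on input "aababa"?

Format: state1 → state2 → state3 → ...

Execution trace:
Initial: [r0]aababa
Step 1: δ(r0, a) = (rA, □, L) → [rA]□□ababa

The machine reaches the accept state rA and halts.

State sequence: r0 → rA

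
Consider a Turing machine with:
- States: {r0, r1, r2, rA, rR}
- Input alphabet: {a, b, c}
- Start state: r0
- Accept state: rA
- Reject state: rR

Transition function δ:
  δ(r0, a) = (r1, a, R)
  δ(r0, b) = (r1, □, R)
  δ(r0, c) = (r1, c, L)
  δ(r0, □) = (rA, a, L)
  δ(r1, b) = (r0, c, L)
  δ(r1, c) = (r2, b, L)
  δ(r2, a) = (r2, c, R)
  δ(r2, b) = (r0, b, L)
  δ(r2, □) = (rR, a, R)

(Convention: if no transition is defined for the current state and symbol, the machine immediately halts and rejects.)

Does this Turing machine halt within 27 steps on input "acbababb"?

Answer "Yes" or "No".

Execution trace:
Initial: [r0]acbababb
Step 1: δ(r0, a) = (r1, a, R) → a[r1]cbababb
Step 2: δ(r1, c) = (r2, b, L) → [r2]abbababb
Step 3: δ(r2, a) = (r2, c, R) → c[r2]bbababb
Step 4: δ(r2, b) = (r0, b, L) → [r0]cbbababb
Step 5: δ(r0, c) = (r1, c, L) → [r1]□cbbababb

No transition is defined for δ(r1, □). By convention the machine halts and rejects.
The machine halted after 5 steps (within the 27-step bound).

Answer: Yes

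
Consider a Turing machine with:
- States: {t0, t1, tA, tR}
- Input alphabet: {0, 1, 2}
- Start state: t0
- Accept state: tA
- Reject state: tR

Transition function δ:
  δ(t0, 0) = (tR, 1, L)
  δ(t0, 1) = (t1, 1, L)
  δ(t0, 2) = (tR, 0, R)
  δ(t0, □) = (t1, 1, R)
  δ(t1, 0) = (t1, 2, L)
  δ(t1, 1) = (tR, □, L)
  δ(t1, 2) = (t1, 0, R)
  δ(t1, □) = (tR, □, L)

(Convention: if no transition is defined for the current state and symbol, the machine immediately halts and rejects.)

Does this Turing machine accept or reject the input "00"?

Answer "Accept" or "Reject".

Execution trace:
Initial: [t0]00
Step 1: δ(t0, 0) = (tR, 1, L) → [tR]□10

The machine reaches the reject state tR and halts.

Answer: Reject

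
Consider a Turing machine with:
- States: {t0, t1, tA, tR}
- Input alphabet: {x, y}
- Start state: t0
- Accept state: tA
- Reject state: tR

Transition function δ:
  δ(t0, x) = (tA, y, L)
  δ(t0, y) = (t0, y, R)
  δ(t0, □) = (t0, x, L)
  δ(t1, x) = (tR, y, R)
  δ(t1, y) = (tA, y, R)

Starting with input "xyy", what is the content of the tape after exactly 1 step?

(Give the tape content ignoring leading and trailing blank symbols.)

Execution trace:
Initial: [t0]xyy
Step 1: δ(t0, x) = (tA, y, L) → [tA]□yyy

The machine reaches the accept state tA and halts.

After 1 step, the tape (ignoring leading/trailing blanks) is: yyy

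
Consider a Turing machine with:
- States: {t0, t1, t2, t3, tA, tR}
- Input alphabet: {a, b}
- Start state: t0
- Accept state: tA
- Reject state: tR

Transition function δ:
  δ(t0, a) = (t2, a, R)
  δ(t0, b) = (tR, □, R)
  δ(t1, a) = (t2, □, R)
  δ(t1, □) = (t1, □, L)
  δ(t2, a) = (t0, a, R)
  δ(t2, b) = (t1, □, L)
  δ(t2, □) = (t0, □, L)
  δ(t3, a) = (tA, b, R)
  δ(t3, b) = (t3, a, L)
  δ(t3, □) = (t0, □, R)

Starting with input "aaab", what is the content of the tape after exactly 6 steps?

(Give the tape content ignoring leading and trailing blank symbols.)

Execution trace:
Initial: [t0]aaab
Step 1: δ(t0, a) = (t2, a, R) → a[t2]aab
Step 2: δ(t2, a) = (t0, a, R) → aa[t0]ab
Step 3: δ(t0, a) = (t2, a, R) → aaa[t2]b
Step 4: δ(t2, b) = (t1, □, L) → aa[t1]a□
Step 5: δ(t1, a) = (t2, □, R) → aa□[t2]□
Step 6: δ(t2, □) = (t0, □, L) → aa[t0]□□

No transition is defined for δ(t0, □). By convention the machine halts and rejects.

After 6 steps, the tape (ignoring leading/trailing blanks) is: aa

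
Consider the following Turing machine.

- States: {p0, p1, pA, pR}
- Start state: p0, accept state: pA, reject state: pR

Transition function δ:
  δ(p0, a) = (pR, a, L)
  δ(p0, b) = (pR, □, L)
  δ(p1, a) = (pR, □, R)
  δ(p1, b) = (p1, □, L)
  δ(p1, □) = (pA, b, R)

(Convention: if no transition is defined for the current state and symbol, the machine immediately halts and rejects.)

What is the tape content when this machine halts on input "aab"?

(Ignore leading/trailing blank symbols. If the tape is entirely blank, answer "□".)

Execution trace:
Initial: [p0]aab
Step 1: δ(p0, a) = (pR, a, L) → [pR]□aab

The machine reaches the reject state pR and halts.

Final tape (ignoring leading/trailing blanks): aab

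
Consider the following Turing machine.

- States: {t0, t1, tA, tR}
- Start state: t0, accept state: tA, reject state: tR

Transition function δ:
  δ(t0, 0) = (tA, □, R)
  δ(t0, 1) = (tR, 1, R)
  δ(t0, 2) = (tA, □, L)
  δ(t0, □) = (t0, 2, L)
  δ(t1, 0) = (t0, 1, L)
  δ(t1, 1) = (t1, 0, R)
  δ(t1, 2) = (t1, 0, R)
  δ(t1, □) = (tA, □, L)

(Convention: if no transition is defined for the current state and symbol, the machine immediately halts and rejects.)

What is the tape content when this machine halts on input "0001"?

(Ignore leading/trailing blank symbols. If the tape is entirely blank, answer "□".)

Execution trace:
Initial: [t0]0001
Step 1: δ(t0, 0) = (tA, □, R) → □[tA]001

The machine reaches the accept state tA and halts.

Final tape (ignoring leading/trailing blanks): 001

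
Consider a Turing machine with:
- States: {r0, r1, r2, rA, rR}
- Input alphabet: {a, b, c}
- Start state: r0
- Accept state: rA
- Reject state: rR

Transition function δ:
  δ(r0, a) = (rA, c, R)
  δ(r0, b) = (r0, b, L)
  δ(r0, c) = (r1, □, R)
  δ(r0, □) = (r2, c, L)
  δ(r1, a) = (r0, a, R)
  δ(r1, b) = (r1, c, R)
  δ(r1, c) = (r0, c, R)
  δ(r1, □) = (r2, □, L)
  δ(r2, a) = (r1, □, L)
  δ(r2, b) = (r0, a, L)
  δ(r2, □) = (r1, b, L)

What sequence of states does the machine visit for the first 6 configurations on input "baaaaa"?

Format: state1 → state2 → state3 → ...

Execution trace:
Initial: [r0]baaaaa
Step 1: δ(r0, b) = (r0, b, L) → [r0]□baaaaa
Step 2: δ(r0, □) = (r2, c, L) → [r2]□cbaaaaa
Step 3: δ(r2, □) = (r1, b, L) → [r1]□bcbaaaaa
Step 4: δ(r1, □) = (r2, □, L) → [r2]□□bcbaaaaa
Step 5: δ(r2, □) = (r1, b, L) → [r1]□b□bcbaaaaa

State sequence: r0 → r0 → r2 → r1 → r2 → r1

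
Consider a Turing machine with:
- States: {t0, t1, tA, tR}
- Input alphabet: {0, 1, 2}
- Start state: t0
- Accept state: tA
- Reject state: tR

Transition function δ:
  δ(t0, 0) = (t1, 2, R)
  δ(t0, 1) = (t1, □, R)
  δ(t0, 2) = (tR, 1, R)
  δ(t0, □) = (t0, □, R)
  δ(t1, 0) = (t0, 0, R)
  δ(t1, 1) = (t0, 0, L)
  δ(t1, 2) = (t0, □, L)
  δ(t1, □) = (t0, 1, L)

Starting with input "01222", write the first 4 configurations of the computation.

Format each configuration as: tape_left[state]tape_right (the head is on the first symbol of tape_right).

Transitions applied:
Step 1: δ(t0, 0) = (t1, 2, R)
Step 2: δ(t1, 1) = (t0, 0, L)
Step 3: δ(t0, 2) = (tR, 1, R)

The first 4 configurations are:
[t0]01222 ⊢ 2[t1]1222 ⊢ [t0]20222 ⊢ 1[tR]0222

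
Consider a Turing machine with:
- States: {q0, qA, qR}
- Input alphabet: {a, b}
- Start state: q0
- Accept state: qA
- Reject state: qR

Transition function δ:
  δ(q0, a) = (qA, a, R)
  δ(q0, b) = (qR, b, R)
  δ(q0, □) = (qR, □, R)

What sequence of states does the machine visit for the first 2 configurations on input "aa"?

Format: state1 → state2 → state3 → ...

Execution trace:
Initial: [q0]aa
Step 1: δ(q0, a) = (qA, a, R) → a[qA]a

The machine reaches the accept state qA and halts.

State sequence: q0 → qA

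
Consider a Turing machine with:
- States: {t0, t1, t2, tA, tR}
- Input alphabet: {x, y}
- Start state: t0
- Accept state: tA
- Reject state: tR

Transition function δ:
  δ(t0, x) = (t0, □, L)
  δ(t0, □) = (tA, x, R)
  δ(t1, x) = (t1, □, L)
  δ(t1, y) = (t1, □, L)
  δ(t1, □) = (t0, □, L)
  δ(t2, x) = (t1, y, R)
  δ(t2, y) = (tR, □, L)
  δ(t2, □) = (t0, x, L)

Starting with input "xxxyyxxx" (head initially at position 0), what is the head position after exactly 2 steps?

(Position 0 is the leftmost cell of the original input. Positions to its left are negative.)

Execution trace (head position shown):
Step 0: [t0]xxxyyxxx  (head at position 0)
Step 1: move left → [t0]□□xxyyxxx  (head at position -1)
Step 2: move right → x[tA]□xxyyxxx  (head at position 0)

After 2 steps, the head is at position 0.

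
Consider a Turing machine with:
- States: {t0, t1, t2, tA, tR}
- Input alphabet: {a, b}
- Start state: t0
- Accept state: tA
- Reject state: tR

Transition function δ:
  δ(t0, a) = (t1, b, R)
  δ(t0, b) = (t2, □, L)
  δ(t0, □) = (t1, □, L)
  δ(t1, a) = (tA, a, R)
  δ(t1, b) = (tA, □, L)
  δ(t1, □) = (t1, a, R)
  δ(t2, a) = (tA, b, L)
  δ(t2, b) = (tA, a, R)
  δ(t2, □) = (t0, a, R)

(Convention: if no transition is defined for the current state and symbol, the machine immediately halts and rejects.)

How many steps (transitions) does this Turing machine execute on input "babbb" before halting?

Execution trace:
Initial: [t0]babbb
Step 1: δ(t0, b) = (t2, □, L) → [t2]□□abbb
Step 2: δ(t2, □) = (t0, a, R) → a[t0]□abbb
Step 3: δ(t0, □) = (t1, □, L) → [t1]a□abbb
Step 4: δ(t1, a) = (tA, a, R) → a[tA]□abbb

The machine reaches the accept state tA and halts.

The machine executed 4 steps before halting.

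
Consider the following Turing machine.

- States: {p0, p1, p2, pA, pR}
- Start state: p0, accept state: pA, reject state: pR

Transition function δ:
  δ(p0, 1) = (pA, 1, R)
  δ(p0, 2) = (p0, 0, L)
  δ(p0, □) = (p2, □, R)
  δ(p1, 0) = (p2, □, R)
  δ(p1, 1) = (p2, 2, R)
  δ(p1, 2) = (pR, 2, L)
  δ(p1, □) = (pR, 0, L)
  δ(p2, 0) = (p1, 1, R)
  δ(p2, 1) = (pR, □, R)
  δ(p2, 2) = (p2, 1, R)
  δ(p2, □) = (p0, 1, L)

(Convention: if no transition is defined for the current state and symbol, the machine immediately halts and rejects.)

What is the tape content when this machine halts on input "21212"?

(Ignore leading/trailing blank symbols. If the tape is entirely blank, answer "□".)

Execution trace:
Initial: [p0]21212
Step 1: δ(p0, 2) = (p0, 0, L) → [p0]□01212
Step 2: δ(p0, □) = (p2, □, R) → □[p2]01212
Step 3: δ(p2, 0) = (p1, 1, R) → □1[p1]1212
Step 4: δ(p1, 1) = (p2, 2, R) → □12[p2]212
Step 5: δ(p2, 2) = (p2, 1, R) → □121[p2]12
Step 6: δ(p2, 1) = (pR, □, R) → □121□[pR]2

The machine reaches the reject state pR and halts.

Final tape (ignoring leading/trailing blanks): 121□2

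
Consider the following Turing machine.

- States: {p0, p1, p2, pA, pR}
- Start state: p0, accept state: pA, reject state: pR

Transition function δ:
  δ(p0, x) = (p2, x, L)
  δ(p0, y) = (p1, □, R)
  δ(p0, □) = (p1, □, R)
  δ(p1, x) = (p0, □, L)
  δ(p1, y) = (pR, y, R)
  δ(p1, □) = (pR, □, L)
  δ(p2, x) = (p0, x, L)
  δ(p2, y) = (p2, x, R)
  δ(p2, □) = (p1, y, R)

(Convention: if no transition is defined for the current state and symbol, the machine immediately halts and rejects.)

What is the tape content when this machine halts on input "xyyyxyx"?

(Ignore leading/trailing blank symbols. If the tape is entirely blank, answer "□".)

Execution trace:
Initial: [p0]xyyyxyx
Step 1: δ(p0, x) = (p2, x, L) → [p2]□xyyyxyx
Step 2: δ(p2, □) = (p1, y, R) → y[p1]xyyyxyx
Step 3: δ(p1, x) = (p0, □, L) → [p0]y□yyyxyx
Step 4: δ(p0, y) = (p1, □, R) → □[p1]□yyyxyx
Step 5: δ(p1, □) = (pR, □, L) → [pR]□□yyyxyx

The machine reaches the reject state pR and halts.

Final tape (ignoring leading/trailing blanks): yyyxyx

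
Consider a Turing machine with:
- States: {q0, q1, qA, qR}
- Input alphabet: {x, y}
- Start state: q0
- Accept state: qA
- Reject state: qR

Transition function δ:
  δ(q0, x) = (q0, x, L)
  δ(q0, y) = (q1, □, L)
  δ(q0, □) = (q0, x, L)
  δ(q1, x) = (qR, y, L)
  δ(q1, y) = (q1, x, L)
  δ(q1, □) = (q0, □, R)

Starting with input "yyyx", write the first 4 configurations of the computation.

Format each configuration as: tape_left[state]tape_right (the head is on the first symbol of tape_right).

Transitions applied:
Step 1: δ(q0, y) = (q1, □, L)
Step 2: δ(q1, □) = (q0, □, R)
Step 3: δ(q0, □) = (q0, x, L)

The first 4 configurations are:
[q0]yyyx ⊢ [q1]□□yyx ⊢ □[q0]□yyx ⊢ [q0]□xyyx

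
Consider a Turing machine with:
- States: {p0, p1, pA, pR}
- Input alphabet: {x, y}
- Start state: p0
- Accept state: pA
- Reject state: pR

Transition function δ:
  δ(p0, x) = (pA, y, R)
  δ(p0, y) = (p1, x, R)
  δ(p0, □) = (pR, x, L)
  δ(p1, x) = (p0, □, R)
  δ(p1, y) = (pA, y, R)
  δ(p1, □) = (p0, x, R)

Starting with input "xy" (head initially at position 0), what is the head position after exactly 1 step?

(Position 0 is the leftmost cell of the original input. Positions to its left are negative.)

Execution trace (head position shown):
Step 0: [p0]xy  (head at position 0)
Step 1: move right → y[pA]y  (head at position 1)

After 1 step, the head is at position 1.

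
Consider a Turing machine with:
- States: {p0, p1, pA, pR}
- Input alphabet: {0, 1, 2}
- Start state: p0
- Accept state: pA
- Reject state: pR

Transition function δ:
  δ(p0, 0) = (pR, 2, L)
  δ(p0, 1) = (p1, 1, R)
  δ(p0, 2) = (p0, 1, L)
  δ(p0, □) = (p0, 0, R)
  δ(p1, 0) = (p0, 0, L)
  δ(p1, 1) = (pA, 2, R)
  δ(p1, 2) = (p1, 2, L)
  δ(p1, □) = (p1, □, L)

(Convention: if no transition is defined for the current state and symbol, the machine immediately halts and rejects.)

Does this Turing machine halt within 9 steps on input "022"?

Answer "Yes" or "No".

Execution trace:
Initial: [p0]022
Step 1: δ(p0, 0) = (pR, 2, L) → [pR]□222

The machine reaches the reject state pR and halts.
The machine halted after 1 step (within the 9-step bound).

Answer: Yes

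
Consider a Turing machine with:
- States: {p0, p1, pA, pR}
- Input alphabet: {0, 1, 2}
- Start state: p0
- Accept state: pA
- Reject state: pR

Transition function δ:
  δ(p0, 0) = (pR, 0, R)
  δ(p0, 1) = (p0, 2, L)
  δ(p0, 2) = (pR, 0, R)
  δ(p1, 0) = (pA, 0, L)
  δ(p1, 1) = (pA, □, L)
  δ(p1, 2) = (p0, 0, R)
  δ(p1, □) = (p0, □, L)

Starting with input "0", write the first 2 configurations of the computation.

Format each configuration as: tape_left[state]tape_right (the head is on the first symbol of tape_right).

Transitions applied:
Step 1: δ(p0, 0) = (pR, 0, R)

The first 2 configurations are:
[p0]0 ⊢ 0[pR]□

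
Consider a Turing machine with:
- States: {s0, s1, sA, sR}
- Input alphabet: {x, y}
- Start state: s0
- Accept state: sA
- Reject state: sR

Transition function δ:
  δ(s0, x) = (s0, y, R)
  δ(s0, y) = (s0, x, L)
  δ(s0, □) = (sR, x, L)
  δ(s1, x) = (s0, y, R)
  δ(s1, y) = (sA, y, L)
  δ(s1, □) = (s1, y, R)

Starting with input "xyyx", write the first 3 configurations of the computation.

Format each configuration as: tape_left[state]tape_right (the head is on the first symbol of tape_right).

Transitions applied:
Step 1: δ(s0, x) = (s0, y, R)
Step 2: δ(s0, y) = (s0, x, L)

The first 3 configurations are:
[s0]xyyx ⊢ y[s0]yyx ⊢ [s0]yxyx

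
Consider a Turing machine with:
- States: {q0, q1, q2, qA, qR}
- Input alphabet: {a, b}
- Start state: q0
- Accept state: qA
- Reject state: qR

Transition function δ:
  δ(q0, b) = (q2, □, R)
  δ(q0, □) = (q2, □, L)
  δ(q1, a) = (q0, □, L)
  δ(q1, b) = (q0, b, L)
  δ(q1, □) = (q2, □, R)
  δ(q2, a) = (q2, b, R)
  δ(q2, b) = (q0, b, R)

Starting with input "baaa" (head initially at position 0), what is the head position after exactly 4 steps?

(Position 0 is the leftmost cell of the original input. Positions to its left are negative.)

Execution trace (head position shown):
Step 0: [q0]baaa  (head at position 0)
Step 1: move right → □[q2]aaa  (head at position 1)
Step 2: move right → □b[q2]aa  (head at position 2)
Step 3: move right → □bb[q2]a  (head at position 3)
Step 4: move right → □bbb[q2]□  (head at position 4)

After 4 steps, the head is at position 4.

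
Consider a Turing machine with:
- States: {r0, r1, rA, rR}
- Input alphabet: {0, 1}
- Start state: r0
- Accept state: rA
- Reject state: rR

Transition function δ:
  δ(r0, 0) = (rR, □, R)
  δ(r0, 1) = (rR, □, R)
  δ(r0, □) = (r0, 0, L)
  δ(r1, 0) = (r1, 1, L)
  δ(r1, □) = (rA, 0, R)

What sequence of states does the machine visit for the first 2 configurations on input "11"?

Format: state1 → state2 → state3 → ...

Execution trace:
Initial: [r0]11
Step 1: δ(r0, 1) = (rR, □, R) → □[rR]1

The machine reaches the reject state rR and halts.

State sequence: r0 → rR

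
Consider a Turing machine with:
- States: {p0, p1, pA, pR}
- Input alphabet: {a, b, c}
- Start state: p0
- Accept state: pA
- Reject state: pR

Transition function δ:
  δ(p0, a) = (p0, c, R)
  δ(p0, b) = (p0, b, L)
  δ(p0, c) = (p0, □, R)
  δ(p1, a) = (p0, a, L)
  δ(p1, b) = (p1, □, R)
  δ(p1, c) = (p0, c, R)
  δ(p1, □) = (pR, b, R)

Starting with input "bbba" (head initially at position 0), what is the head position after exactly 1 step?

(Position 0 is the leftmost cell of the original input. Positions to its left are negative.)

Execution trace (head position shown):
Step 0: [p0]bbba  (head at position 0)
Step 1: move left → [p0]□bbba  (head at position -1)

After 1 step, the head is at position -1.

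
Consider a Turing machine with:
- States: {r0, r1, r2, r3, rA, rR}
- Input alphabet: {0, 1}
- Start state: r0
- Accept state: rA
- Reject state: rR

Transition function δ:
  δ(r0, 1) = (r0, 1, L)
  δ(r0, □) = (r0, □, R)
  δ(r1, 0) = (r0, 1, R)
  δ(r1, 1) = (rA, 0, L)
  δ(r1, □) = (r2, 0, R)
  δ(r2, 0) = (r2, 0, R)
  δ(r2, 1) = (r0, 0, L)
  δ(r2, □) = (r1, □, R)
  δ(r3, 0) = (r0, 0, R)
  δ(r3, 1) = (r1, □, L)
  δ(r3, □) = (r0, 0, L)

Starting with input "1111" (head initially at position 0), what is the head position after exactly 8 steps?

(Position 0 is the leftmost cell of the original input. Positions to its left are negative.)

Execution trace (head position shown):
Step 0: [r0]1111  (head at position 0)
Step 1: move left → [r0]□1111  (head at position -1)
Step 2: move right → □[r0]1111  (head at position 0)
Step 3: move left → [r0]□1111  (head at position -1)
Step 4: move right → □[r0]1111  (head at position 0)
Step 5: move left → [r0]□1111  (head at position -1)
Step 6: move right → □[r0]1111  (head at position 0)
Step 7: move left → [r0]□1111  (head at position -1)
Step 8: move right → □[r0]1111  (head at position 0)

After 8 steps, the head is at position 0.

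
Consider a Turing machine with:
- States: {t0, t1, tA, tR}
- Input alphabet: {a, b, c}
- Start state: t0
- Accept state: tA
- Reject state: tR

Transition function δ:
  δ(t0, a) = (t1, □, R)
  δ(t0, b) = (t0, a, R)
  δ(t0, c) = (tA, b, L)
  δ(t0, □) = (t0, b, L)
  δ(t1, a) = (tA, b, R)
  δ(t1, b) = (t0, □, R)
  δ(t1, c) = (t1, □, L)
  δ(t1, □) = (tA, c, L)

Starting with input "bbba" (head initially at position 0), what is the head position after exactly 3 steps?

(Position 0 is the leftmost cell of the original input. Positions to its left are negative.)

Execution trace (head position shown):
Step 0: [t0]bbba  (head at position 0)
Step 1: move right → a[t0]bba  (head at position 1)
Step 2: move right → aa[t0]ba  (head at position 2)
Step 3: move right → aaa[t0]a  (head at position 3)

After 3 steps, the head is at position 3.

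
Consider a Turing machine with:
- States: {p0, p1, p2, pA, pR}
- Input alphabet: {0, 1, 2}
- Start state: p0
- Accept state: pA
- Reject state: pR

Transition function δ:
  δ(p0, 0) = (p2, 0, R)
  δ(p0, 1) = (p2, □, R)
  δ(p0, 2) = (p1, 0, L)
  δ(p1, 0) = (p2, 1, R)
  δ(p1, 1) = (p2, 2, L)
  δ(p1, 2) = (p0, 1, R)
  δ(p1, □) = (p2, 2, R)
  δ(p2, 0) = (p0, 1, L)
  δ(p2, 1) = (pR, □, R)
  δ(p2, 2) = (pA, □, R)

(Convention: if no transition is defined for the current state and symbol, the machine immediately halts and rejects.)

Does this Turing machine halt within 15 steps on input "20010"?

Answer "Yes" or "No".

Execution trace:
Initial: [p0]20010
Step 1: δ(p0, 2) = (p1, 0, L) → [p1]□00010
Step 2: δ(p1, □) = (p2, 2, R) → 2[p2]00010
Step 3: δ(p2, 0) = (p0, 1, L) → [p0]210010
Step 4: δ(p0, 2) = (p1, 0, L) → [p1]□010010
Step 5: δ(p1, □) = (p2, 2, R) → 2[p2]010010
Step 6: δ(p2, 0) = (p0, 1, L) → [p0]2110010
Step 7: δ(p0, 2) = (p1, 0, L) → [p1]□0110010
Step 8: δ(p1, □) = (p2, 2, R) → 2[p2]0110010
Step 9: δ(p2, 0) = (p0, 1, L) → [p0]21110010
Step 10: δ(p0, 2) = (p1, 0, L) → [p1]□01110010
Step 11: δ(p1, □) = (p2, 2, R) → 2[p2]01110010
Step 12: δ(p2, 0) = (p0, 1, L) → [p0]211110010
Step 13: δ(p0, 2) = (p1, 0, L) → [p1]□011110010
Step 14: δ(p1, □) = (p2, 2, R) → 2[p2]011110010
Step 15: δ(p2, 0) = (p0, 1, L) → [p0]2111110010

The machine has not reached a halting state after 15 steps.
The machine did not halt within the 15-step bound.

Answer: No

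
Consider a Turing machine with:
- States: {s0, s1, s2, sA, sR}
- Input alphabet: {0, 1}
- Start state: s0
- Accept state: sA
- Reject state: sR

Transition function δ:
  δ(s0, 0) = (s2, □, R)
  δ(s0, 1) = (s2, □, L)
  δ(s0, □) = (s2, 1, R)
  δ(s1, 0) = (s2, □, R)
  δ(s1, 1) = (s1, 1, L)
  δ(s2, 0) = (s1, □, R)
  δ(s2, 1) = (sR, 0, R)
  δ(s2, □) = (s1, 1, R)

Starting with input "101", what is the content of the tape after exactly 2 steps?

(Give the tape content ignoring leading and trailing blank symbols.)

Execution trace:
Initial: [s0]101
Step 1: δ(s0, 1) = (s2, □, L) → [s2]□□01
Step 2: δ(s2, □) = (s1, 1, R) → 1[s1]□01

No transition is defined for δ(s1, □). By convention the machine halts and rejects.

After 2 steps, the tape (ignoring leading/trailing blanks) is: 1□01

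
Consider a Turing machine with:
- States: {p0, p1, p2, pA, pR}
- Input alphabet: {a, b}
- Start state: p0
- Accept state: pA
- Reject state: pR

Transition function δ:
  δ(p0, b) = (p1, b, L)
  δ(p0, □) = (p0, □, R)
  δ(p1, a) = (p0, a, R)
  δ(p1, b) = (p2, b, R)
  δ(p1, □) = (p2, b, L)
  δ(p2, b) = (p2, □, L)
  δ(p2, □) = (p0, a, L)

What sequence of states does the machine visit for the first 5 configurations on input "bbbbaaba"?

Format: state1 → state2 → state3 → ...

Execution trace:
Initial: [p0]bbbbaaba
Step 1: δ(p0, b) = (p1, b, L) → [p1]□bbbbaaba
Step 2: δ(p1, □) = (p2, b, L) → [p2]□bbbbbaaba
Step 3: δ(p2, □) = (p0, a, L) → [p0]□abbbbbaaba
Step 4: δ(p0, □) = (p0, □, R) → □[p0]abbbbbaaba

No transition is defined for δ(p0, a). By convention the machine halts and rejects.

State sequence: p0 → p1 → p2 → p0 → p0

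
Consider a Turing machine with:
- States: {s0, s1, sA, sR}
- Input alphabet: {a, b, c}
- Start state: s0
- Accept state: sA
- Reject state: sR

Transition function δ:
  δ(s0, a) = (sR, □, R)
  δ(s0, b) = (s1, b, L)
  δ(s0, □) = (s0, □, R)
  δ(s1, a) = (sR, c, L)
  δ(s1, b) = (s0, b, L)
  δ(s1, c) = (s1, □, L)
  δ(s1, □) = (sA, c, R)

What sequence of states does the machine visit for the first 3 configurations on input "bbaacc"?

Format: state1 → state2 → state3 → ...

Execution trace:
Initial: [s0]bbaacc
Step 1: δ(s0, b) = (s1, b, L) → [s1]□bbaacc
Step 2: δ(s1, □) = (sA, c, R) → c[sA]bbaacc

The machine reaches the accept state sA and halts.

State sequence: s0 → s1 → sA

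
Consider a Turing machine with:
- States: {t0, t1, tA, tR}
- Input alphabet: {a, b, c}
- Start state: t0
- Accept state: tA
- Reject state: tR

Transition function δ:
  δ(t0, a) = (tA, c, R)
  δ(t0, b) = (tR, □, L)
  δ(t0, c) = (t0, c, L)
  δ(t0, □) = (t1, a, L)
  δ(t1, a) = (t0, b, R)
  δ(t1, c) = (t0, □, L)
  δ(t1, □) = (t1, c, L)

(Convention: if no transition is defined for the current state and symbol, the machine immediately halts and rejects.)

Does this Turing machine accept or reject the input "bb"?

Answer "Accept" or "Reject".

Execution trace:
Initial: [t0]bb
Step 1: δ(t0, b) = (tR, □, L) → [tR]□□b

The machine reaches the reject state tR and halts.

Answer: Reject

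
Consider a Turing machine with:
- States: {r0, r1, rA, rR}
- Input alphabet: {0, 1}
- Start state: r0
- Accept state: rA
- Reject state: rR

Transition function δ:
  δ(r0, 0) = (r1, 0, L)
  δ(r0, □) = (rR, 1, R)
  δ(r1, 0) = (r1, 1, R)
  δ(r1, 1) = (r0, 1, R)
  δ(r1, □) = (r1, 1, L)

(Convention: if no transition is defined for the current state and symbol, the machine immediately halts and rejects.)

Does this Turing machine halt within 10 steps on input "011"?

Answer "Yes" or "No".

Execution trace:
Initial: [r0]011
Step 1: δ(r0, 0) = (r1, 0, L) → [r1]□011
Step 2: δ(r1, □) = (r1, 1, L) → [r1]□1011
Step 3: δ(r1, □) = (r1, 1, L) → [r1]□11011
Step 4: δ(r1, □) = (r1, 1, L) → [r1]□111011
Step 5: δ(r1, □) = (r1, 1, L) → [r1]□1111011
Step 6: δ(r1, □) = (r1, 1, L) → [r1]□11111011
Step 7: δ(r1, □) = (r1, 1, L) → [r1]□111111011
Step 8: δ(r1, □) = (r1, 1, L) → [r1]□1111111011
Step 9: δ(r1, □) = (r1, 1, L) → [r1]□11111111011
Step 10: δ(r1, □) = (r1, 1, L) → [r1]□111111111011

The machine has not reached a halting state after 10 steps.
The machine did not halt within the 10-step bound.

Answer: No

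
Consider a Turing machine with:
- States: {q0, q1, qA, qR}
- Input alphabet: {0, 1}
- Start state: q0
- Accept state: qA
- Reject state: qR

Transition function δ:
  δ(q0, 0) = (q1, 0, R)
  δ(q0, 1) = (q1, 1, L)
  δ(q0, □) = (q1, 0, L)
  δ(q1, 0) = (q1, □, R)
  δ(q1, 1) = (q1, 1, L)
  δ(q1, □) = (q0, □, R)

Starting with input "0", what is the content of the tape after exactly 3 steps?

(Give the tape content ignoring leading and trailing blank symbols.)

Execution trace:
Initial: [q0]0
Step 1: δ(q0, 0) = (q1, 0, R) → 0[q1]□
Step 2: δ(q1, □) = (q0, □, R) → 0□[q0]□
Step 3: δ(q0, □) = (q1, 0, L) → 0[q1]□0

After 3 steps, the tape (ignoring leading/trailing blanks) is: 0□0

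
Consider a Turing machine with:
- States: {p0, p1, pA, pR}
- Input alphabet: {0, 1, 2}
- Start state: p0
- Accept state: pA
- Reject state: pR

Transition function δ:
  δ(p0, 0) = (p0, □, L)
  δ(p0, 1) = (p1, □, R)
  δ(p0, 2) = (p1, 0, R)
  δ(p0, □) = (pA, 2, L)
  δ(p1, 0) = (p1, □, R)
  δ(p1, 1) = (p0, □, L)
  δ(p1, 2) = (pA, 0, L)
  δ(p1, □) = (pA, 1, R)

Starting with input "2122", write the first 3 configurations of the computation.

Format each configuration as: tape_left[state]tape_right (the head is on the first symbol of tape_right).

Transitions applied:
Step 1: δ(p0, 2) = (p1, 0, R)
Step 2: δ(p1, 1) = (p0, □, L)

The first 3 configurations are:
[p0]2122 ⊢ 0[p1]122 ⊢ [p0]0□22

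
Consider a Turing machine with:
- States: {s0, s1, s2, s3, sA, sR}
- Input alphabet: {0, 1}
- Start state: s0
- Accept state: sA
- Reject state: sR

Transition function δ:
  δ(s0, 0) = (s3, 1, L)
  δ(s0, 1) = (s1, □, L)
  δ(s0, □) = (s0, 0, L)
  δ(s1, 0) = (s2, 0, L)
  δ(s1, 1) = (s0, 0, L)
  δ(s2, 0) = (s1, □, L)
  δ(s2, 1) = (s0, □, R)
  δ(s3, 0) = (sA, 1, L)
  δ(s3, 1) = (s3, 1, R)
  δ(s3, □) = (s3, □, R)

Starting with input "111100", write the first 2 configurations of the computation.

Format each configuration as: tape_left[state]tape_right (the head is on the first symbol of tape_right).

Transitions applied:
Step 1: δ(s0, 1) = (s1, □, L)

The first 2 configurations are:
[s0]111100 ⊢ [s1]□□11100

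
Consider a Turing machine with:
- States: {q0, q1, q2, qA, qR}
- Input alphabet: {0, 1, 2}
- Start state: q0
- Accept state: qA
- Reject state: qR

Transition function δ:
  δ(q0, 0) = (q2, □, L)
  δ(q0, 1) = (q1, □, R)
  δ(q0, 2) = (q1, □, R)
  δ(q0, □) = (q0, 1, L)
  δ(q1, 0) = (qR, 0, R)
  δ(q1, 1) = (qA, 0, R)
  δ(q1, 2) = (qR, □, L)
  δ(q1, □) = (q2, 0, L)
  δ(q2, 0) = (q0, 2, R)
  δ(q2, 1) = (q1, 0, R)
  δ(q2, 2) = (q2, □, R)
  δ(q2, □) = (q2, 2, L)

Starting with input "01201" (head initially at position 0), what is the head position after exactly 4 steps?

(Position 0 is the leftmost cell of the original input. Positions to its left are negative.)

Execution trace (head position shown):
Step 0: [q0]01201  (head at position 0)
Step 1: move left → [q2]□□1201  (head at position -1)
Step 2: move left → [q2]□2□1201  (head at position -2)
Step 3: move left → [q2]□22□1201  (head at position -3)
Step 4: move left → [q2]□222□1201  (head at position -4)

After 4 steps, the head is at position -4.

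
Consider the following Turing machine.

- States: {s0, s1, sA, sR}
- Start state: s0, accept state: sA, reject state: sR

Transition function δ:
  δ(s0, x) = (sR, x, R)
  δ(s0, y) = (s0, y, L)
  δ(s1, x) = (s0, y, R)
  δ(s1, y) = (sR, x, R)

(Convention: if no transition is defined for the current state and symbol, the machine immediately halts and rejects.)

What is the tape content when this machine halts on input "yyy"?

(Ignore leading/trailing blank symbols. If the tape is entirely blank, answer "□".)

Execution trace:
Initial: [s0]yyy
Step 1: δ(s0, y) = (s0, y, L) → [s0]□yyy

No transition is defined for δ(s0, □). By convention the machine halts and rejects.

Final tape (ignoring leading/trailing blanks): yyy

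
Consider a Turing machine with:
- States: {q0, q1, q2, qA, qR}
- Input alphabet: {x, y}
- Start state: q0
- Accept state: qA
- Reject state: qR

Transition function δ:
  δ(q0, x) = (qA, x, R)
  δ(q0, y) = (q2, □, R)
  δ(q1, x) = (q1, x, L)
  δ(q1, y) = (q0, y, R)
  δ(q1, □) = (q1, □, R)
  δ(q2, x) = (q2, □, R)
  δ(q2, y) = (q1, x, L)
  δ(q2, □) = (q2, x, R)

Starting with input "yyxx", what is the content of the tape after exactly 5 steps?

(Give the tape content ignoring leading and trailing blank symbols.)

Execution trace:
Initial: [q0]yyxx
Step 1: δ(q0, y) = (q2, □, R) → □[q2]yxx
Step 2: δ(q2, y) = (q1, x, L) → [q1]□xxx
Step 3: δ(q1, □) = (q1, □, R) → □[q1]xxx
Step 4: δ(q1, x) = (q1, x, L) → [q1]□xxx
Step 5: δ(q1, □) = (q1, □, R) → □[q1]xxx

After 5 steps, the tape (ignoring leading/trailing blanks) is: xxx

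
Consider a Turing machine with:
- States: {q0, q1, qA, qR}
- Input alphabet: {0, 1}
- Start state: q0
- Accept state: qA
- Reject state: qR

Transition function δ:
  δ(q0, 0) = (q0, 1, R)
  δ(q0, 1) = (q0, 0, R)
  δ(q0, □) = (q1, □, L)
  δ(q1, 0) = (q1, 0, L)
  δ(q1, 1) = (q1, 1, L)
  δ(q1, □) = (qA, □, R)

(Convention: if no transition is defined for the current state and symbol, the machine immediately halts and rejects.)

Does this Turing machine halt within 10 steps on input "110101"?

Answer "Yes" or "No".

Execution trace:
Initial: [q0]110101
Step 1: δ(q0, 1) = (q0, 0, R) → 0[q0]10101
Step 2: δ(q0, 1) = (q0, 0, R) → 00[q0]0101
Step 3: δ(q0, 0) = (q0, 1, R) → 001[q0]101
Step 4: δ(q0, 1) = (q0, 0, R) → 0010[q0]01
Step 5: δ(q0, 0) = (q0, 1, R) → 00101[q0]1
Step 6: δ(q0, 1) = (q0, 0, R) → 001010[q0]□
Step 7: δ(q0, □) = (q1, □, L) → 00101[q1]0□
Step 8: δ(q1, 0) = (q1, 0, L) → 0010[q1]10□
Step 9: δ(q1, 1) = (q1, 1, L) → 001[q1]010□
Step 10: δ(q1, 0) = (q1, 0, L) → 00[q1]1010□

The machine has not reached a halting state after 10 steps.
The machine did not halt within the 10-step bound.

Answer: No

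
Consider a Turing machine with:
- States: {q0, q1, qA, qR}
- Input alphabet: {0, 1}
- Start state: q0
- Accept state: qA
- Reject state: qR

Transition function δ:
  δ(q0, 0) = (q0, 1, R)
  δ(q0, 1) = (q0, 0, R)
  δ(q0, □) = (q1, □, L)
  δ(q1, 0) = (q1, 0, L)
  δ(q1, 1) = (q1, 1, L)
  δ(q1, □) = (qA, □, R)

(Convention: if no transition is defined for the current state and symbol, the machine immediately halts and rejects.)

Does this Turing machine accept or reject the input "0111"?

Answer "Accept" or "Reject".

Execution trace:
Initial: [q0]0111
Step 1: δ(q0, 0) = (q0, 1, R) → 1[q0]111
Step 2: δ(q0, 1) = (q0, 0, R) → 10[q0]11
Step 3: δ(q0, 1) = (q0, 0, R) → 100[q0]1
Step 4: δ(q0, 1) = (q0, 0, R) → 1000[q0]□
Step 5: δ(q0, □) = (q1, □, L) → 100[q1]0□
Step 6: δ(q1, 0) = (q1, 0, L) → 10[q1]00□
Step 7: δ(q1, 0) = (q1, 0, L) → 1[q1]000□
Step 8: δ(q1, 0) = (q1, 0, L) → [q1]1000□
Step 9: δ(q1, 1) = (q1, 1, L) → [q1]□1000□
Step 10: δ(q1, □) = (qA, □, R) → □[qA]1000□

The machine reaches the accept state qA and halts.

Answer: Accept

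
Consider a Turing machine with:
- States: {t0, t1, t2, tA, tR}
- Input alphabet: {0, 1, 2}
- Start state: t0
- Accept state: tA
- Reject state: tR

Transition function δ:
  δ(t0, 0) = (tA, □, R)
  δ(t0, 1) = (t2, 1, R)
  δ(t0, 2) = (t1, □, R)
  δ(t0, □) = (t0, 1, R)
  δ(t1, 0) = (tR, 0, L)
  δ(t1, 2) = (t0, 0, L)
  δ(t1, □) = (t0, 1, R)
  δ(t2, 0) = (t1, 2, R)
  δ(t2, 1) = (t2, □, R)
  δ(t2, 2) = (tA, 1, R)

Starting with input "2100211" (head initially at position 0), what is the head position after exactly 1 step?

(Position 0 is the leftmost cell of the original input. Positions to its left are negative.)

Execution trace (head position shown):
Step 0: [t0]2100211  (head at position 0)
Step 1: move right → □[t1]100211  (head at position 1)

After 1 step, the head is at position 1.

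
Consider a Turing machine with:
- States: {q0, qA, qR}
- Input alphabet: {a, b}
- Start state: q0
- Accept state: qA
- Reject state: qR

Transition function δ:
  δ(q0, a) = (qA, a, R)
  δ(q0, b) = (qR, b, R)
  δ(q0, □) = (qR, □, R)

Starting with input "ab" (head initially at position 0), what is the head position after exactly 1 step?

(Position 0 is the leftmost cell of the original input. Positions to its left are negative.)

Execution trace (head position shown):
Step 0: [q0]ab  (head at position 0)
Step 1: move right → a[qA]b  (head at position 1)

After 1 step, the head is at position 1.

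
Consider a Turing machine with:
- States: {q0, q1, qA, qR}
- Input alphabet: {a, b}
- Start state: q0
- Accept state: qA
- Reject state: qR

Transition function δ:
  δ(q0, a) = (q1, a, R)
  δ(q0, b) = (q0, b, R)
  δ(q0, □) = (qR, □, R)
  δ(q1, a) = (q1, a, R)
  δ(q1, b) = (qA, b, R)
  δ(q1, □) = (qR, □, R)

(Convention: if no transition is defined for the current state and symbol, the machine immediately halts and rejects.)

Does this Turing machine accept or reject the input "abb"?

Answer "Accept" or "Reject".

Execution trace:
Initial: [q0]abb
Step 1: δ(q0, a) = (q1, a, R) → a[q1]bb
Step 2: δ(q1, b) = (qA, b, R) → ab[qA]b

The machine reaches the accept state qA and halts.

Answer: Accept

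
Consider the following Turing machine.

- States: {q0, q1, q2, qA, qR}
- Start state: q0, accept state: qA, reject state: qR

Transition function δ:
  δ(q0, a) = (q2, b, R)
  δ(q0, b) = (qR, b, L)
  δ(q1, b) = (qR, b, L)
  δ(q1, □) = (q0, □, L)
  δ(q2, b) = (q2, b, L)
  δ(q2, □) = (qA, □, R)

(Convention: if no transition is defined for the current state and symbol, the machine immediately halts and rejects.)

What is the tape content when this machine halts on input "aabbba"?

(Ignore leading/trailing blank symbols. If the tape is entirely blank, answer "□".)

Execution trace:
Initial: [q0]aabbba
Step 1: δ(q0, a) = (q2, b, R) → b[q2]abbba

No transition is defined for δ(q2, a). By convention the machine halts and rejects.

Final tape (ignoring leading/trailing blanks): babbba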